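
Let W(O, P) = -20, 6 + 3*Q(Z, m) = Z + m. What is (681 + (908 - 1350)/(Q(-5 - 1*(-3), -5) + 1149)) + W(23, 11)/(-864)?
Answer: 14848777/21816 ≈ 680.64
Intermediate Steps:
Q(Z, m) = -2 + Z/3 + m/3 (Q(Z, m) = -2 + (Z + m)/3 = -2 + (Z/3 + m/3) = -2 + Z/3 + m/3)
(681 + (908 - 1350)/(Q(-5 - 1*(-3), -5) + 1149)) + W(23, 11)/(-864) = (681 + (908 - 1350)/((-2 + (-5 - 1*(-3))/3 + (⅓)*(-5)) + 1149)) - 20/(-864) = (681 - 442/((-2 + (-5 + 3)/3 - 5/3) + 1149)) - 20*(-1/864) = (681 - 442/((-2 + (⅓)*(-2) - 5/3) + 1149)) + 5/216 = (681 - 442/((-2 - ⅔ - 5/3) + 1149)) + 5/216 = (681 - 442/(-13/3 + 1149)) + 5/216 = (681 - 442/3434/3) + 5/216 = (681 - 442*3/3434) + 5/216 = (681 - 39/101) + 5/216 = 68742/101 + 5/216 = 14848777/21816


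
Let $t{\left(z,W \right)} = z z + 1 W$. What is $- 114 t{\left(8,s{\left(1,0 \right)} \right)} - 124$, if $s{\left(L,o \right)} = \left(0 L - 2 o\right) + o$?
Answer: $-7420$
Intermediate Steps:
$s{\left(L,o \right)} = - o$ ($s{\left(L,o \right)} = \left(0 - 2 o\right) + o = - 2 o + o = - o$)
$t{\left(z,W \right)} = W + z^{2}$ ($t{\left(z,W \right)} = z^{2} + W = W + z^{2}$)
$- 114 t{\left(8,s{\left(1,0 \right)} \right)} - 124 = - 114 \left(\left(-1\right) 0 + 8^{2}\right) - 124 = - 114 \left(0 + 64\right) - 124 = \left(-114\right) 64 - 124 = -7296 - 124 = -7420$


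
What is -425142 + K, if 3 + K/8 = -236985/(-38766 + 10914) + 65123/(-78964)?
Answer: -19477805276302/45818861 ≈ -4.2510e+5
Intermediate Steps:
K = 1716926960/45818861 (K = -24 + 8*(-236985/(-38766 + 10914) + 65123/(-78964)) = -24 + 8*(-236985/(-27852) + 65123*(-1/78964)) = -24 + 8*(-236985*(-1/27852) - 65123/78964) = -24 + 8*(78995/9284 - 65123/78964) = -24 + 8*(352072453/45818861) = -24 + 2816579624/45818861 = 1716926960/45818861 ≈ 37.472)
-425142 + K = -425142 + 1716926960/45818861 = -19477805276302/45818861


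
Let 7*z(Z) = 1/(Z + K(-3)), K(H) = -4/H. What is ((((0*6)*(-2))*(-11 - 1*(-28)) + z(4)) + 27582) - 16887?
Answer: 1197843/112 ≈ 10695.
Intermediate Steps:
z(Z) = 1/(7*(4/3 + Z)) (z(Z) = 1/(7*(Z - 4/(-3))) = 1/(7*(Z - 4*(-⅓))) = 1/(7*(Z + 4/3)) = 1/(7*(4/3 + Z)))
((((0*6)*(-2))*(-11 - 1*(-28)) + z(4)) + 27582) - 16887 = ((((0*6)*(-2))*(-11 - 1*(-28)) + 3/(7*(4 + 3*4))) + 27582) - 16887 = (((0*(-2))*(-11 + 28) + 3/(7*(4 + 12))) + 27582) - 16887 = ((0*17 + (3/7)/16) + 27582) - 16887 = ((0 + (3/7)*(1/16)) + 27582) - 16887 = ((0 + 3/112) + 27582) - 16887 = (3/112 + 27582) - 16887 = 3089187/112 - 16887 = 1197843/112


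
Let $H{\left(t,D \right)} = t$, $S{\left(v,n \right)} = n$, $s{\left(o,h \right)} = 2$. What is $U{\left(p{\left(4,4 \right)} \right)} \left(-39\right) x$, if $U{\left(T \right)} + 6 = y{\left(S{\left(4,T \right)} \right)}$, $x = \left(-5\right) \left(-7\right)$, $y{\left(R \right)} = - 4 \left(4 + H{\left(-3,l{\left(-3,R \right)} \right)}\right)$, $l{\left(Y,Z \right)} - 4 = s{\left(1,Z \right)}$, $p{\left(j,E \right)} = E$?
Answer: $13650$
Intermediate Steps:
$l{\left(Y,Z \right)} = 6$ ($l{\left(Y,Z \right)} = 4 + 2 = 6$)
$y{\left(R \right)} = -4$ ($y{\left(R \right)} = - 4 \left(4 - 3\right) = \left(-4\right) 1 = -4$)
$x = 35$
$U{\left(T \right)} = -10$ ($U{\left(T \right)} = -6 - 4 = -10$)
$U{\left(p{\left(4,4 \right)} \right)} \left(-39\right) x = \left(-10\right) \left(-39\right) 35 = 390 \cdot 35 = 13650$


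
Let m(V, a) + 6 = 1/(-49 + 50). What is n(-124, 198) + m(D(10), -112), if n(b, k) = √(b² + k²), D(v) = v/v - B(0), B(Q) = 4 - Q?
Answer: -5 + 2*√13645 ≈ 228.62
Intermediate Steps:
D(v) = -3 (D(v) = v/v - (4 - 1*0) = 1 - (4 + 0) = 1 - 1*4 = 1 - 4 = -3)
m(V, a) = -5 (m(V, a) = -6 + 1/(-49 + 50) = -6 + 1/1 = -6 + 1 = -5)
n(-124, 198) + m(D(10), -112) = √((-124)² + 198²) - 5 = √(15376 + 39204) - 5 = √54580 - 5 = 2*√13645 - 5 = -5 + 2*√13645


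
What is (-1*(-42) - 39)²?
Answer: 9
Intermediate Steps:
(-1*(-42) - 39)² = (42 - 39)² = 3² = 9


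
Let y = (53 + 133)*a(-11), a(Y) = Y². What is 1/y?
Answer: 1/22506 ≈ 4.4433e-5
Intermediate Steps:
y = 22506 (y = (53 + 133)*(-11)² = 186*121 = 22506)
1/y = 1/22506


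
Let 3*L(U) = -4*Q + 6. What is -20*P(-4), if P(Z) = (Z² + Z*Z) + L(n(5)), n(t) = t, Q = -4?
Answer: -2360/3 ≈ -786.67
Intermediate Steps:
L(U) = 22/3 (L(U) = (-4*(-4) + 6)/3 = (16 + 6)/3 = (⅓)*22 = 22/3)
P(Z) = 22/3 + 2*Z² (P(Z) = (Z² + Z*Z) + 22/3 = (Z² + Z²) + 22/3 = 2*Z² + 22/3 = 22/3 + 2*Z²)
-20*P(-4) = -20*(22/3 + 2*(-4)²) = -20*(22/3 + 2*16) = -20*(22/3 + 32) = -20*118/3 = -2360/3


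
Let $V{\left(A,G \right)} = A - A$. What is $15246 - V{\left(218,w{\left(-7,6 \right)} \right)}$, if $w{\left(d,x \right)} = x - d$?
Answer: $15246$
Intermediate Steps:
$V{\left(A,G \right)} = 0$
$15246 - V{\left(218,w{\left(-7,6 \right)} \right)} = 15246 - 0 = 15246 + 0 = 15246$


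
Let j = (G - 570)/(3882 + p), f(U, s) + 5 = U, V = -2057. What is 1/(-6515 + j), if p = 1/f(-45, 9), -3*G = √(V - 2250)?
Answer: -441817901739027/2878508502964694905 + 1164594*I*√4307/575701700592938981 ≈ -0.00015349 + 1.3276e-10*I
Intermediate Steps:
f(U, s) = -5 + U
G = -I*√4307/3 (G = -√(-2057 - 2250)/3 = -I*√4307/3 ≈ -21.876*I)
p = -1/50 (p = 1/(-5 - 45) = 1/(-50) = -1/50 ≈ -0.020000)
j = -28500/194099 - 50*I*√4307/582297 (j = (-I*√4307/3 - 570)/(3882 - 1/50) = (-570 - I*√4307/3)/(194099/50) = (-570 - I*√4307/3)*(50/194099) = -28500/194099 - 50*I*√4307/582297 ≈ -0.14683 - 0.0056352*I)
1/(-6515 + j) = 1/(-6515 + (-28500/194099 - 50*I*√4307/582297)) = 1/(-1264583485/194099 - 50*I*√4307/582297)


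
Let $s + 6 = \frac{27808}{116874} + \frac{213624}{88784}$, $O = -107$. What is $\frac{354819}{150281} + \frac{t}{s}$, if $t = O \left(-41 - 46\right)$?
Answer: $- \frac{906504414593337447}{327079556285993} \approx -2771.5$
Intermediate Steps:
$s = - \frac{2176453153}{648533826}$ ($s = -6 + \left(\frac{27808}{116874} + \frac{213624}{88784}\right) = -6 + \left(27808 \cdot \frac{1}{116874} + 213624 \cdot \frac{1}{88784}\right) = -6 + \left(\frac{13904}{58437} + \frac{26703}{11098}\right) = -6 + \frac{1714749803}{648533826} = - \frac{2176453153}{648533826} \approx -3.356$)
$t = 9309$ ($t = - 107 \left(-41 - 46\right) = \left(-107\right) \left(-87\right) = 9309$)
$\frac{354819}{150281} + \frac{t}{s} = \frac{354819}{150281} + \frac{9309}{- \frac{2176453153}{648533826}} = 354819 \cdot \frac{1}{150281} + 9309 \left(- \frac{648533826}{2176453153}\right) = \frac{354819}{150281} - \frac{6037201386234}{2176453153} = - \frac{906504414593337447}{327079556285993}$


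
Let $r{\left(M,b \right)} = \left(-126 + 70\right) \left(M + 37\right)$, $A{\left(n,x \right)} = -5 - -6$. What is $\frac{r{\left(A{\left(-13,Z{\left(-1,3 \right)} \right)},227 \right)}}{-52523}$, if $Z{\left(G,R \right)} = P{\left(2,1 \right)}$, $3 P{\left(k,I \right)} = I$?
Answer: $\frac{2128}{52523} \approx 0.040516$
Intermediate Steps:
$P{\left(k,I \right)} = \frac{I}{3}$
$Z{\left(G,R \right)} = \frac{1}{3}$ ($Z{\left(G,R \right)} = \frac{1}{3} \cdot 1 = \frac{1}{3}$)
$A{\left(n,x \right)} = 1$ ($A{\left(n,x \right)} = -5 + 6 = 1$)
$r{\left(M,b \right)} = -2072 - 56 M$ ($r{\left(M,b \right)} = - 56 \left(37 + M\right) = -2072 - 56 M$)
$\frac{r{\left(A{\left(-13,Z{\left(-1,3 \right)} \right)},227 \right)}}{-52523} = \frac{-2072 - 56}{-52523} = \left(-2072 - 56\right) \left(- \frac{1}{52523}\right) = \left(-2128\right) \left(- \frac{1}{52523}\right) = \frac{2128}{52523}$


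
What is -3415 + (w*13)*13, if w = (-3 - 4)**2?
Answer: 4866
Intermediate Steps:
w = 49 (w = (-7)**2 = 49)
-3415 + (w*13)*13 = -3415 + (49*13)*13 = -3415 + 637*13 = -3415 + 8281 = 4866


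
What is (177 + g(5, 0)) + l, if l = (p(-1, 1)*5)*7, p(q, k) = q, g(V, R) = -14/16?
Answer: 1129/8 ≈ 141.13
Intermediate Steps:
g(V, R) = -7/8 (g(V, R) = -14*1/16 = -7/8)
l = -35 (l = -1*5*7 = -5*7 = -35)
(177 + g(5, 0)) + l = (177 - 7/8) - 35 = 1409/8 - 35 = 1129/8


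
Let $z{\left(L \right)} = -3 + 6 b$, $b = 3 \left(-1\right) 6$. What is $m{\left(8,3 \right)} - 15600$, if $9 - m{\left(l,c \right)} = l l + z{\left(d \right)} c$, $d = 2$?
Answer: $-15322$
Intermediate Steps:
$b = -18$ ($b = \left(-3\right) 6 = -18$)
$z{\left(L \right)} = -111$ ($z{\left(L \right)} = -3 + 6 \left(-18\right) = -3 - 108 = -111$)
$m{\left(l,c \right)} = 9 - l^{2} + 111 c$ ($m{\left(l,c \right)} = 9 - \left(l l - 111 c\right) = 9 - \left(l^{2} - 111 c\right) = 9 + \left(- l^{2} + 111 c\right) = 9 - l^{2} + 111 c$)
$m{\left(8,3 \right)} - 15600 = \left(9 - 8^{2} + 111 \cdot 3\right) - 15600 = \left(9 - 64 + 333\right) - 15600 = 278 - 15600 = -15322$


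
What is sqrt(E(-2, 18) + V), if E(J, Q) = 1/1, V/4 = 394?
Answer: sqrt(1577) ≈ 39.711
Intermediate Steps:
V = 1576 (V = 4*394 = 1576)
E(J, Q) = 1
sqrt(E(-2, 18) + V) = sqrt(1 + 1576) = sqrt(1577)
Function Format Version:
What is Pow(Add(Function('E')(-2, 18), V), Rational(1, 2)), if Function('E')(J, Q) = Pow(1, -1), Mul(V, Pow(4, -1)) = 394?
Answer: Pow(1577, Rational(1, 2)) ≈ 39.711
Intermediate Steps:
V = 1576 (V = Mul(4, 394) = 1576)
Function('E')(J, Q) = 1
Pow(Add(Function('E')(-2, 18), V), Rational(1, 2)) = Pow(Add(1, 1576), Rational(1, 2)) = Pow(1577, Rational(1, 2))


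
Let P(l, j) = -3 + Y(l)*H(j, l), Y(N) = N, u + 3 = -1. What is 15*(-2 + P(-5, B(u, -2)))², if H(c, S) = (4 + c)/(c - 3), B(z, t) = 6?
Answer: 21125/3 ≈ 7041.7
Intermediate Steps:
u = -4 (u = -3 - 1 = -4)
H(c, S) = (4 + c)/(-3 + c)
P(l, j) = -3 + l*(4 + j)/(-3 + j) (P(l, j) = -3 + l*((4 + j)/(-3 + j)) = -3 + l*(4 + j)/(-3 + j))
15*(-2 + P(-5, B(u, -2)))² = 15*(-2 + (9 - 3*6 - 5*(4 + 6))/(-3 + 6))² = 15*(-2 + (9 - 18 - 5*10)/3)² = 15*(-2 + (9 - 18 - 50)/3)² = 15*(-2 + (⅓)*(-59))² = 15*(-2 - 59/3)² = 15*(-65/3)² = 15*(4225/9) = 21125/3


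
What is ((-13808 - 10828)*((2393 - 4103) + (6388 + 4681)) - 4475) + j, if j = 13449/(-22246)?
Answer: -5129322500003/22246 ≈ -2.3057e+8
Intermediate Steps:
j = -13449/22246 (j = 13449*(-1/22246) = -13449/22246 ≈ -0.60456)
((-13808 - 10828)*((2393 - 4103) + (6388 + 4681)) - 4475) + j = ((-13808 - 10828)*((2393 - 4103) + (6388 + 4681)) - 4475) - 13449/22246 = (-24636*(-1710 + 11069) - 4475) - 13449/22246 = (-24636*9359 - 4475) - 13449/22246 = (-230568324 - 4475) - 13449/22246 = -230572799 - 13449/22246 = -5129322500003/22246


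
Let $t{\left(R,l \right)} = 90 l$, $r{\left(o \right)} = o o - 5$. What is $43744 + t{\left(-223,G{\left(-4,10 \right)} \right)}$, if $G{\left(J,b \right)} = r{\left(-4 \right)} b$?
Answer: $53644$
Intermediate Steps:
$r{\left(o \right)} = -5 + o^{2}$ ($r{\left(o \right)} = o^{2} - 5 = -5 + o^{2}$)
$G{\left(J,b \right)} = 11 b$ ($G{\left(J,b \right)} = \left(-5 + \left(-4\right)^{2}\right) b = \left(-5 + 16\right) b = 11 b$)
$43744 + t{\left(-223,G{\left(-4,10 \right)} \right)} = 43744 + 90 \cdot 11 \cdot 10 = 43744 + 90 \cdot 110 = 43744 + 9900 = 53644$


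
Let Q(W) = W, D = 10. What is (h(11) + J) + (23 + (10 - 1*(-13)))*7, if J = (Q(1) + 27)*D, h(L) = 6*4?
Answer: 626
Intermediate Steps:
h(L) = 24
J = 280 (J = (1 + 27)*10 = 28*10 = 280)
(h(11) + J) + (23 + (10 - 1*(-13)))*7 = (24 + 280) + (23 + (10 - 1*(-13)))*7 = 304 + (23 + (10 + 13))*7 = 304 + (23 + 23)*7 = 304 + 46*7 = 304 + 322 = 626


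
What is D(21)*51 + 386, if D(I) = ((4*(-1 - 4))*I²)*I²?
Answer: -198370234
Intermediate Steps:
D(I) = -20*I⁴ (D(I) = ((4*(-5))*I²)*I² = (-20*I²)*I² = -20*I⁴)
D(21)*51 + 386 = -20*21⁴*51 + 386 = -20*194481*51 + 386 = -3889620*51 + 386 = -198370620 + 386 = -198370234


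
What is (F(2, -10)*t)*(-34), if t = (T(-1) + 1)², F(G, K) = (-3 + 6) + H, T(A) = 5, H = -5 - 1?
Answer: 3672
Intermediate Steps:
H = -6
F(G, K) = -3 (F(G, K) = (-3 + 6) - 6 = 3 - 6 = -3)
t = 36 (t = (5 + 1)² = 6² = 36)
(F(2, -10)*t)*(-34) = -3*36*(-34) = -108*(-34) = 3672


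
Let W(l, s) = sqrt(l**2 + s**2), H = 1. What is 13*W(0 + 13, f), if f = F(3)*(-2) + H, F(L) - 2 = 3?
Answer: 65*sqrt(10) ≈ 205.55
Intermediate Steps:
F(L) = 5 (F(L) = 2 + 3 = 5)
f = -9 (f = 5*(-2) + 1 = -10 + 1 = -9)
13*W(0 + 13, f) = 13*sqrt((0 + 13)**2 + (-9)**2) = 13*sqrt(13**2 + 81) = 13*sqrt(169 + 81) = 13*sqrt(250) = 13*(5*sqrt(10)) = 65*sqrt(10)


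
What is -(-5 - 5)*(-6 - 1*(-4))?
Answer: -20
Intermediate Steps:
-(-5 - 5)*(-6 - 1*(-4)) = -(-10)*(-6 + 4) = -(-10)*(-2) = -1*20 = -20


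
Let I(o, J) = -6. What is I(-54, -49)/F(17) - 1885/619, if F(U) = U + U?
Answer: -33902/10523 ≈ -3.2217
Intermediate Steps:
F(U) = 2*U
I(-54, -49)/F(17) - 1885/619 = -6/(2*17) - 1885/619 = -6/34 - 1885*1/619 = -6*1/34 - 1885/619 = -3/17 - 1885/619 = -33902/10523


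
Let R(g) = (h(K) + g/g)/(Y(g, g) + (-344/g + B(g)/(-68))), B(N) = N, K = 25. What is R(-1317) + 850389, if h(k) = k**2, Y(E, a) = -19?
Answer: 47947419369/56317 ≈ 8.5138e+5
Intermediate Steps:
R(g) = 626/(-19 - 344/g - g/68) (R(g) = (25**2 + g/g)/(-19 + (-344/g + g/(-68))) = (625 + 1)/(-19 + (-344/g + g*(-1/68))) = 626/(-19 + (-344/g - g/68)) = 626/(-19 - 344/g - g/68))
R(-1317) + 850389 = -42568*(-1317)/(23392 + (-1317)**2 + 1292*(-1317)) + 850389 = -42568*(-1317)/(23392 + 1734489 - 1701564) + 850389 = -42568*(-1317)/56317 + 850389 = -42568*(-1317)*1/56317 + 850389 = 56062056/56317 + 850389 = 47947419369/56317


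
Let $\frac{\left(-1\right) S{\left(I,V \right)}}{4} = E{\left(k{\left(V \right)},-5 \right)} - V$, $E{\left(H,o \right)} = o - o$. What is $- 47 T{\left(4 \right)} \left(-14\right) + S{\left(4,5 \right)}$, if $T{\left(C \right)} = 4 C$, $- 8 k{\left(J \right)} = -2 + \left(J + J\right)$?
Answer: $10548$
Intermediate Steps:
$k{\left(J \right)} = \frac{1}{4} - \frac{J}{4}$ ($k{\left(J \right)} = - \frac{-2 + \left(J + J\right)}{8} = - \frac{-2 + 2 J}{8} = \frac{1}{4} - \frac{J}{4}$)
$E{\left(H,o \right)} = 0$
$S{\left(I,V \right)} = 4 V$ ($S{\left(I,V \right)} = - 4 \left(0 - V\right) = - 4 \left(- V\right) = 4 V$)
$- 47 T{\left(4 \right)} \left(-14\right) + S{\left(4,5 \right)} = - 47 \cdot 4 \cdot 4 \left(-14\right) + 4 \cdot 5 = - 47 \cdot 16 \left(-14\right) + 20 = \left(-47\right) \left(-224\right) + 20 = 10528 + 20 = 10548$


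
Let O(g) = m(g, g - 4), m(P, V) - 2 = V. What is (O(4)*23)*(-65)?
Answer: -2990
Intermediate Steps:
m(P, V) = 2 + V
O(g) = -2 + g (O(g) = 2 + (g - 4) = 2 + (-4 + g) = -2 + g)
(O(4)*23)*(-65) = ((-2 + 4)*23)*(-65) = (2*23)*(-65) = 46*(-65) = -2990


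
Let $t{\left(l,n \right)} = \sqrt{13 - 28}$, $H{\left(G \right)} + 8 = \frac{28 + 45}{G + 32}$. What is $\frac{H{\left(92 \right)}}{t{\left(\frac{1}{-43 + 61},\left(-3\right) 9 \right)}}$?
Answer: $\frac{919 i \sqrt{15}}{1860} \approx 1.9136 i$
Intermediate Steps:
$H{\left(G \right)} = -8 + \frac{73}{32 + G}$ ($H{\left(G \right)} = -8 + \frac{28 + 45}{G + 32} = -8 + \frac{73}{32 + G}$)
$t{\left(l,n \right)} = i \sqrt{15}$ ($t{\left(l,n \right)} = \sqrt{-15} = i \sqrt{15}$)
$\frac{H{\left(92 \right)}}{t{\left(\frac{1}{-43 + 61},\left(-3\right) 9 \right)}} = \frac{\frac{1}{32 + 92} \left(-183 - 736\right)}{i \sqrt{15}} = \frac{-183 - 736}{124} \left(- \frac{i \sqrt{15}}{15}\right) = \frac{1}{124} \left(-919\right) \left(- \frac{i \sqrt{15}}{15}\right) = - \frac{919 \left(- \frac{i \sqrt{15}}{15}\right)}{124} = \frac{919 i \sqrt{15}}{1860}$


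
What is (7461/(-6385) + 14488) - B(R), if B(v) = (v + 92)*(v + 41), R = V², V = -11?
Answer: -127822391/6385 ≈ -20019.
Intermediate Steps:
R = 121 (R = (-11)² = 121)
B(v) = (41 + v)*(92 + v) (B(v) = (92 + v)*(41 + v) = (41 + v)*(92 + v))
(7461/(-6385) + 14488) - B(R) = (7461/(-6385) + 14488) - (3772 + 121² + 133*121) = (7461*(-1/6385) + 14488) - (3772 + 14641 + 16093) = (-7461/6385 + 14488) - 1*34506 = 92498419/6385 - 34506 = -127822391/6385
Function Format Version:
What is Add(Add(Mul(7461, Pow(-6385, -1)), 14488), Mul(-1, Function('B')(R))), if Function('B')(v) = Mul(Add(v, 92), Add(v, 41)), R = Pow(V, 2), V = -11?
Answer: Rational(-127822391, 6385) ≈ -20019.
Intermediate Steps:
R = 121 (R = Pow(-11, 2) = 121)
Function('B')(v) = Mul(Add(41, v), Add(92, v)) (Function('B')(v) = Mul(Add(92, v), Add(41, v)) = Mul(Add(41, v), Add(92, v)))
Add(Add(Mul(7461, Pow(-6385, -1)), 14488), Mul(-1, Function('B')(R))) = Add(Add(Mul(7461, Pow(-6385, -1)), 14488), Mul(-1, Add(3772, Pow(121, 2), Mul(133, 121)))) = Add(Add(Mul(7461, Rational(-1, 6385)), 14488), Mul(-1, Add(3772, 14641, 16093))) = Add(Add(Rational(-7461, 6385), 14488), Mul(-1, 34506)) = Add(Rational(92498419, 6385), -34506) = Rational(-127822391, 6385)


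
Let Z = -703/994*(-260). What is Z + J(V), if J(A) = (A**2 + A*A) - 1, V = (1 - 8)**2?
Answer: 2477487/497 ≈ 4984.9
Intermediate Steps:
Z = 91390/497 (Z = -703*1/994*(-260) = -703/994*(-260) = 91390/497 ≈ 183.88)
V = 49 (V = (-7)**2 = 49)
J(A) = -1 + 2*A**2 (J(A) = (A**2 + A**2) - 1 = 2*A**2 - 1 = -1 + 2*A**2)
Z + J(V) = 91390/497 + (-1 + 2*49**2) = 91390/497 + (-1 + 2*2401) = 91390/497 + (-1 + 4802) = 91390/497 + 4801 = 2477487/497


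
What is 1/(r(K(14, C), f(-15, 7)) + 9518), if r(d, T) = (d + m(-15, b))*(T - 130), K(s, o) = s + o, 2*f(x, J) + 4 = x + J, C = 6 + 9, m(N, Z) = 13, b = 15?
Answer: 1/3806 ≈ 0.00026274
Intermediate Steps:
C = 15
f(x, J) = -2 + J/2 + x/2 (f(x, J) = -2 + (x + J)/2 = -2 + (J + x)/2 = -2 + (J/2 + x/2) = -2 + J/2 + x/2)
K(s, o) = o + s
r(d, T) = (-130 + T)*(13 + d) (r(d, T) = (d + 13)*(T - 130) = (13 + d)*(-130 + T) = (-130 + T)*(13 + d))
1/(r(K(14, C), f(-15, 7)) + 9518) = 1/((-1690 - 130*(15 + 14) + 13*(-2 + (½)*7 + (½)*(-15)) + (-2 + (½)*7 + (½)*(-15))*(15 + 14)) + 9518) = 1/((-1690 - 130*29 + 13*(-2 + 7/2 - 15/2) + (-2 + 7/2 - 15/2)*29) + 9518) = 1/((-1690 - 3770 + 13*(-6) - 6*29) + 9518) = 1/((-1690 - 3770 - 78 - 174) + 9518) = 1/(-5712 + 9518) = 1/3806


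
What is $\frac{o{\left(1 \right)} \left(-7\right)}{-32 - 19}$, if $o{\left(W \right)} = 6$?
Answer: $\frac{14}{17} \approx 0.82353$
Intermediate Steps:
$\frac{o{\left(1 \right)} \left(-7\right)}{-32 - 19} = \frac{6 \left(-7\right)}{-32 - 19} = - \frac{42}{-51} = \left(-42\right) \left(- \frac{1}{51}\right) = \frac{14}{17}$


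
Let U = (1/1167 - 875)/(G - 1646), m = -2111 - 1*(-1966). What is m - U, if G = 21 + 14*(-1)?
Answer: -278364509/1912713 ≈ -145.53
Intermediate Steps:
m = -145 (m = -2111 + 1966 = -145)
G = 7 (G = 21 - 14 = 7)
U = 1021124/1912713 (U = (1/1167 - 875)/(7 - 1646) = (1/1167 - 875)/(-1639) = -1021124/1167*(-1/1639) = 1021124/1912713 ≈ 0.53386)
m - U = -145 - 1*1021124/1912713 = -145 - 1021124/1912713 = -278364509/1912713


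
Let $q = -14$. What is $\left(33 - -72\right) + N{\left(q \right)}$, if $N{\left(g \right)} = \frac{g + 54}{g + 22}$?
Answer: $110$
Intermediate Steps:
$N{\left(g \right)} = \frac{54 + g}{22 + g}$
$\left(33 - -72\right) + N{\left(q \right)} = \left(33 - -72\right) + \frac{54 - 14}{22 - 14} = \left(33 + 72\right) + \frac{1}{8} \cdot 40 = 105 + \frac{1}{8} \cdot 40 = 105 + 5 = 110$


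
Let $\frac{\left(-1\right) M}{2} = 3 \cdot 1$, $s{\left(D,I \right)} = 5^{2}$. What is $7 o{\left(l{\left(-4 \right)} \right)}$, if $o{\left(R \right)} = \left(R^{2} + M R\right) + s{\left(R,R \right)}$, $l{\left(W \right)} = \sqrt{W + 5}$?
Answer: $140$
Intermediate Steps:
$s{\left(D,I \right)} = 25$
$M = -6$ ($M = - 2 \cdot 3 \cdot 1 = \left(-2\right) 3 = -6$)
$l{\left(W \right)} = \sqrt{5 + W}$
$o{\left(R \right)} = 25 + R^{2} - 6 R$ ($o{\left(R \right)} = \left(R^{2} - 6 R\right) + 25 = 25 + R^{2} - 6 R$)
$7 o{\left(l{\left(-4 \right)} \right)} = 7 \left(25 + \left(\sqrt{5 - 4}\right)^{2} - 6 \sqrt{5 - 4}\right) = 7 \left(25 + \left(\sqrt{1}\right)^{2} - 6 \sqrt{1}\right) = 7 \left(25 + 1^{2} - 6\right) = 7 \left(25 + 1 - 6\right) = 7 \cdot 20 = 140$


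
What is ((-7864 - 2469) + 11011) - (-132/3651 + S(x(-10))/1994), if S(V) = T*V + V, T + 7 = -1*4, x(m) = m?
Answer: 822633640/1213349 ≈ 677.99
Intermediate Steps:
T = -11 (T = -7 - 1*4 = -7 - 4 = -11)
S(V) = -10*V (S(V) = -11*V + V = -10*V)
((-7864 - 2469) + 11011) - (-132/3651 + S(x(-10))/1994) = ((-7864 - 2469) + 11011) - (-132/3651 - 10*(-10)/1994) = (-10333 + 11011) - (-132*1/3651 + 100*(1/1994)) = 678 - (-44/1217 + 50/997) = 678 - 1*16982/1213349 = 678 - 16982/1213349 = 822633640/1213349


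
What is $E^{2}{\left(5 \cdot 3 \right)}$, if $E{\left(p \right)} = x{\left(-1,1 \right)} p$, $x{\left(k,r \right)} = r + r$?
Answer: $900$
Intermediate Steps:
$x{\left(k,r \right)} = 2 r$
$E{\left(p \right)} = 2 p$ ($E{\left(p \right)} = 2 \cdot 1 p = 2 p$)
$E^{2}{\left(5 \cdot 3 \right)} = \left(2 \cdot 5 \cdot 3\right)^{2} = \left(2 \cdot 15\right)^{2} = 30^{2} = 900$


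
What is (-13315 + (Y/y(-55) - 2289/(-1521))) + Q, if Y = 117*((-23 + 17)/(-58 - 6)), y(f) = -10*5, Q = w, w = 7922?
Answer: -4373758757/811200 ≈ -5391.7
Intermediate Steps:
Q = 7922
y(f) = -50
Y = 351/32 (Y = 117*(-6/(-64)) = 117*(-6*(-1/64)) = 117*(3/32) = 351/32 ≈ 10.969)
(-13315 + (Y/y(-55) - 2289/(-1521))) + Q = (-13315 + ((351/32)/(-50) - 2289/(-1521))) + 7922 = (-13315 + ((351/32)*(-1/50) - 2289*(-1/1521))) + 7922 = (-13315 + (-351/1600 + 763/507)) + 7922 = (-13315 + 1042843/811200) + 7922 = -10800085157/811200 + 7922 = -4373758757/811200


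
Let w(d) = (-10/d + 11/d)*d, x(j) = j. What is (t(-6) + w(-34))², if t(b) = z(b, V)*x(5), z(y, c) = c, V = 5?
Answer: 676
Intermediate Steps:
w(d) = 1 (w(d) = d/d = 1)
t(b) = 25 (t(b) = 5*5 = 25)
(t(-6) + w(-34))² = (25 + 1)² = 26² = 676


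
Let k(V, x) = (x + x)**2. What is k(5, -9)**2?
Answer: 104976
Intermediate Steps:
k(V, x) = 4*x**2 (k(V, x) = (2*x)**2 = 4*x**2)
k(5, -9)**2 = (4*(-9)**2)**2 = (4*81)**2 = 324**2 = 104976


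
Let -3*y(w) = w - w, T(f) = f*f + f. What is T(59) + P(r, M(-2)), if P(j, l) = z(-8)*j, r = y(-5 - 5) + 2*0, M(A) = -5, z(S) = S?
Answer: 3540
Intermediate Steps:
T(f) = f + f² (T(f) = f² + f = f + f²)
y(w) = 0 (y(w) = -(w - w)/3 = -⅓*0 = 0)
r = 0 (r = 0 + 2*0 = 0 + 0 = 0)
P(j, l) = -8*j
T(59) + P(r, M(-2)) = 59*(1 + 59) - 8*0 = 59*60 + 0 = 3540 + 0 = 3540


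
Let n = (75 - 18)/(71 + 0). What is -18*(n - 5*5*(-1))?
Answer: -32976/71 ≈ -464.45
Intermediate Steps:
n = 57/71 ≈ 0.80282
-18*(n - 5*5*(-1)) = -18*(57/71 - 5*5*(-1)) = -18*(57/71 - 25*(-1)) = -18*(57/71 + 25) = -18*1832/71 = -32976/71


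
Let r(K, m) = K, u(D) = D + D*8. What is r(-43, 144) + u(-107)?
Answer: -1006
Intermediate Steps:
u(D) = 9*D (u(D) = D + 8*D = 9*D)
r(-43, 144) + u(-107) = -43 + 9*(-107) = -43 - 963 = -1006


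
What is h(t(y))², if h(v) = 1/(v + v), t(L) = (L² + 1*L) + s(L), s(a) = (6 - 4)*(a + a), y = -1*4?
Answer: 1/64 ≈ 0.015625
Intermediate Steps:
y = -4
s(a) = 4*a (s(a) = 2*(2*a) = 4*a)
t(L) = L² + 5*L (t(L) = (L² + 1*L) + 4*L = (L² + L) + 4*L = (L + L²) + 4*L = L² + 5*L)
h(v) = 1/(2*v)
h(t(y))² = (1/(2*((-4*(5 - 4)))))² = (1/(2*((-4*1))))² = ((½)/(-4))² = ((½)*(-¼))² = (-⅛)² = 1/64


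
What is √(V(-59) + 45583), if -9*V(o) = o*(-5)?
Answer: 4*√25622/3 ≈ 213.43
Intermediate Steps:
V(o) = 5*o/9 (V(o) = -o*(-5)/9 = -(-5)*o/9 = 5*o/9)
√(V(-59) + 45583) = √((5/9)*(-59) + 45583) = √(-295/9 + 45583) = √(409952/9) = 4*√25622/3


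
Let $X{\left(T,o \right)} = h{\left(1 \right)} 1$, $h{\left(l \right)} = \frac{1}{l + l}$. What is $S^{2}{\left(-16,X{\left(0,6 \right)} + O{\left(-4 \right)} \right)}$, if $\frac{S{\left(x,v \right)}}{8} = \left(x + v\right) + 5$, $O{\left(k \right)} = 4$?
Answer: $2704$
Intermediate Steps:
$h{\left(l \right)} = \frac{1}{2 l}$
$X{\left(T,o \right)} = \frac{1}{2}$ ($X{\left(T,o \right)} = \frac{1}{2 \cdot 1} \cdot 1 = \frac{1}{2} \cdot 1 \cdot 1 = \frac{1}{2} \cdot 1 = \frac{1}{2}$)
$S{\left(x,v \right)} = 40 + 8 v + 8 x$ ($S{\left(x,v \right)} = 8 \left(\left(x + v\right) + 5\right) = 8 \left(\left(v + x\right) + 5\right) = 8 \left(5 + v + x\right) = 40 + 8 v + 8 x$)
$S^{2}{\left(-16,X{\left(0,6 \right)} + O{\left(-4 \right)} \right)} = \left(40 + 8 \left(\frac{1}{2} + 4\right) + 8 \left(-16\right)\right)^{2} = \left(40 + 8 \cdot \frac{9}{2} - 128\right)^{2} = \left(40 + 36 - 128\right)^{2} = \left(-52\right)^{2} = 2704$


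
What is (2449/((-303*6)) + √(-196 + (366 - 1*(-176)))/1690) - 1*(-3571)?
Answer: 6489629/1818 + √346/1690 ≈ 3569.7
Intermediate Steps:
(2449/((-303*6)) + √(-196 + (366 - 1*(-176)))/1690) - 1*(-3571) = (2449/(-1818) + √(-196 + (366 + 176))*(1/1690)) + 3571 = (2449*(-1/1818) + √(-196 + 542)*(1/1690)) + 3571 = (-2449/1818 + √346*(1/1690)) + 3571 = (-2449/1818 + √346/1690) + 3571 = 6489629/1818 + √346/1690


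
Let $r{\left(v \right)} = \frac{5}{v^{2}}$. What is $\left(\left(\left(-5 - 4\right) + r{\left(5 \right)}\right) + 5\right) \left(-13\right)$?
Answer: $\frac{247}{5} \approx 49.4$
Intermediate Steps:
$r{\left(v \right)} = \frac{5}{v^{2}}$
$\left(\left(\left(-5 - 4\right) + r{\left(5 \right)}\right) + 5\right) \left(-13\right) = \left(\left(\left(-5 - 4\right) + \frac{5}{25}\right) + 5\right) \left(-13\right) = \left(\left(-9 + 5 \cdot \frac{1}{25}\right) + 5\right) \left(-13\right) = \left(\left(-9 + \frac{1}{5}\right) + 5\right) \left(-13\right) = \left(- \frac{44}{5} + 5\right) \left(-13\right) = \left(- \frac{19}{5}\right) \left(-13\right) = \frac{247}{5}$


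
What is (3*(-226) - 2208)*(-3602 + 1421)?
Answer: 6294366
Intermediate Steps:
(3*(-226) - 2208)*(-3602 + 1421) = (-678 - 2208)*(-2181) = -2886*(-2181) = 6294366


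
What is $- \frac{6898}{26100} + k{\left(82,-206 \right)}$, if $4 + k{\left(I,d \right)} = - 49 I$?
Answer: $- \frac{52490549}{13050} \approx -4022.3$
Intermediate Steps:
$k{\left(I,d \right)} = -4 - 49 I$
$- \frac{6898}{26100} + k{\left(82,-206 \right)} = - \frac{6898}{26100} - 4022 = \left(-6898\right) \frac{1}{26100} - 4022 = - \frac{3449}{13050} - 4022 = - \frac{52490549}{13050}$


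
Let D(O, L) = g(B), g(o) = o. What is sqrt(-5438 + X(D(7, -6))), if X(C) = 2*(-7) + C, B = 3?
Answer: I*sqrt(5449) ≈ 73.817*I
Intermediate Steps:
D(O, L) = 3
X(C) = -14 + C
sqrt(-5438 + X(D(7, -6))) = sqrt(-5438 + (-14 + 3)) = sqrt(-5438 - 11) = sqrt(-5449) = I*sqrt(5449)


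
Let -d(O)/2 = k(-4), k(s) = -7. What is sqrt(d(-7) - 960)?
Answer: I*sqrt(946) ≈ 30.757*I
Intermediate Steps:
d(O) = 14 (d(O) = -2*(-7) = 14)
sqrt(d(-7) - 960) = sqrt(14 - 960) = sqrt(-946) = I*sqrt(946)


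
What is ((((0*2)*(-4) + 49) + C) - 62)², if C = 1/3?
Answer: 1444/9 ≈ 160.44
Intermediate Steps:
C = ⅓ ≈ 0.33333
((((0*2)*(-4) + 49) + C) - 62)² = ((((0*2)*(-4) + 49) + ⅓) - 62)² = (((0*(-4) + 49) + ⅓) - 62)² = (((0 + 49) + ⅓) - 62)² = ((49 + ⅓) - 62)² = (148/3 - 62)² = (-38/3)² = 1444/9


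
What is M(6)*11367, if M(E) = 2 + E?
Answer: 90936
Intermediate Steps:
M(6)*11367 = (2 + 6)*11367 = 8*11367 = 90936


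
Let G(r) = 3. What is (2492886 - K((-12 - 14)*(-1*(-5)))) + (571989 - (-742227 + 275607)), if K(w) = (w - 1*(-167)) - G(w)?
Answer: 3531461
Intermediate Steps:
K(w) = 164 + w (K(w) = (w - 1*(-167)) - 1*3 = (w + 167) - 3 = (167 + w) - 3 = 164 + w)
(2492886 - K((-12 - 14)*(-1*(-5)))) + (571989 - (-742227 + 275607)) = (2492886 - (164 + (-12 - 14)*(-1*(-5)))) + (571989 - (-742227 + 275607)) = (2492886 - (164 - 26*5)) + (571989 - 1*(-466620)) = (2492886 - (164 - 130)) + (571989 + 466620) = (2492886 - 1*34) + 1038609 = (2492886 - 34) + 1038609 = 2492852 + 1038609 = 3531461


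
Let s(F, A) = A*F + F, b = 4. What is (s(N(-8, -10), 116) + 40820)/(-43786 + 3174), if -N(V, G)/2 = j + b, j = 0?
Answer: -767/781 ≈ -0.98207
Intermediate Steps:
N(V, G) = -8 (N(V, G) = -2*(0 + 4) = -2*4 = -8)
s(F, A) = F + A*F
(s(N(-8, -10), 116) + 40820)/(-43786 + 3174) = (-8*(1 + 116) + 40820)/(-43786 + 3174) = (-8*117 + 40820)/(-40612) = (-936 + 40820)*(-1/40612) = 39884*(-1/40612) = -767/781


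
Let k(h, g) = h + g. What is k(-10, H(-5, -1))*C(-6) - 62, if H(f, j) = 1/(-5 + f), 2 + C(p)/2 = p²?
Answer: -3744/5 ≈ -748.80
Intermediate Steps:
C(p) = -4 + 2*p²
k(h, g) = g + h
k(-10, H(-5, -1))*C(-6) - 62 = (1/(-5 - 5) - 10)*(-4 + 2*(-6)²) - 62 = (1/(-10) - 10)*(-4 + 2*36) - 62 = (-⅒ - 10)*(-4 + 72) - 62 = -101/10*68 - 62 = -3434/5 - 62 = -3744/5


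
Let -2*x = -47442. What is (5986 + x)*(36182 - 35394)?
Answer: 23409116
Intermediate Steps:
x = 23721 (x = -½*(-47442) = 23721)
(5986 + x)*(36182 - 35394) = (5986 + 23721)*(36182 - 35394) = 29707*788 = 23409116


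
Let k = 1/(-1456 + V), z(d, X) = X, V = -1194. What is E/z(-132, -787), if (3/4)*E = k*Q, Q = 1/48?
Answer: 1/75079800 ≈ 1.3319e-8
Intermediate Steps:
k = -1/2650 (k = 1/(-1456 - 1194) = 1/(-2650) = -1/2650 ≈ -0.00037736)
Q = 1/48 ≈ 0.020833
E = -1/95400 (E = 4*(-1/2650*1/48)/3 = (4/3)*(-1/127200) = -1/95400 ≈ -1.0482e-5)
E/z(-132, -787) = -1/95400/(-787) = -1/95400*(-1/787) = 1/75079800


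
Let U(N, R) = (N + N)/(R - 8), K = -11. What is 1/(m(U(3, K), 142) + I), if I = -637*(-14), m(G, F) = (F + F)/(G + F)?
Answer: 673/6003163 ≈ 0.00011211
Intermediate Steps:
U(N, R) = 2*N/(-8 + R) (U(N, R) = (2*N)/(-8 + R) = 2*N/(-8 + R))
m(G, F) = 2*F/(F + G) (m(G, F) = (2*F)/(F + G) = 2*F/(F + G))
I = 8918
1/(m(U(3, K), 142) + I) = 1/(2*142/(142 + 2*3/(-8 - 11)) + 8918) = 1/(2*142/(142 + 2*3/(-19)) + 8918) = 1/(2*142/(142 + 2*3*(-1/19)) + 8918) = 1/(2*142/(142 - 6/19) + 8918) = 1/(2*142/(2692/19) + 8918) = 1/(2*142*(19/2692) + 8918) = 1/(1349/673 + 8918) = 1/(6003163/673) = 673/6003163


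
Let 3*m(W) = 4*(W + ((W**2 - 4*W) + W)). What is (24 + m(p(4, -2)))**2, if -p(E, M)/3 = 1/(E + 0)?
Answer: 11449/16 ≈ 715.56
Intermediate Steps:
p(E, M) = -3/E (p(E, M) = -3/(E + 0) = -3/E)
m(W) = -8*W/3 + 4*W**2/3 (m(W) = (4*(W + ((W**2 - 4*W) + W)))/3 = (4*(W + (W**2 - 3*W)))/3 = (4*(W**2 - 2*W))/3 = (-8*W + 4*W**2)/3 = -8*W/3 + 4*W**2/3)
(24 + m(p(4, -2)))**2 = (24 + 4*(-3/4)*(-2 - 3/4)/3)**2 = (24 + 4*(-3*1/4)*(-2 - 3*1/4)/3)**2 = (24 + (4/3)*(-3/4)*(-2 - 3/4))**2 = (24 + (4/3)*(-3/4)*(-11/4))**2 = (24 + 11/4)**2 = (107/4)**2 = 11449/16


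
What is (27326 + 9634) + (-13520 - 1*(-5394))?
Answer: 28834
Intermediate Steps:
(27326 + 9634) + (-13520 - 1*(-5394)) = 36960 + (-13520 + 5394) = 36960 - 8126 = 28834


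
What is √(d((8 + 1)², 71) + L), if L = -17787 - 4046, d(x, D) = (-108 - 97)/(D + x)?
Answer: I*√126115198/76 ≈ 147.76*I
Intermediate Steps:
d(x, D) = -205/(D + x)
L = -21833
√(d((8 + 1)², 71) + L) = √(-205/(71 + (8 + 1)²) - 21833) = √(-205/(71 + 9²) - 21833) = √(-205/(71 + 81) - 21833) = √(-205/152 - 21833) = √(-3318821/152) = I*√126115198/76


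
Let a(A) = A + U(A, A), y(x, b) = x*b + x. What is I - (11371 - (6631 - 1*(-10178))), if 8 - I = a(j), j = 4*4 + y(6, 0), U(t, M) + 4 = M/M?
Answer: 5427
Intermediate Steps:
U(t, M) = -3 (U(t, M) = -4 + M/M = -4 + 1 = -3)
y(x, b) = x + b*x (y(x, b) = b*x + x = x + b*x)
j = 22 (j = 4*4 + 6*(1 + 0) = 16 + 6*1 = 16 + 6 = 22)
a(A) = -3 + A (a(A) = A - 3 = -3 + A)
I = -11 (I = 8 - (-3 + 22) = 8 - 1*19 = 8 - 19 = -11)
I - (11371 - (6631 - 1*(-10178))) = -11 - (11371 - (6631 - 1*(-10178))) = -11 - (11371 - (6631 + 10178)) = -11 - (11371 - 1*16809) = -11 - (11371 - 16809) = -11 - 1*(-5438) = -11 + 5438 = 5427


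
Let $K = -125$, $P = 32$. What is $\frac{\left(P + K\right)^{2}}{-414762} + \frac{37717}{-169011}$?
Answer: $- \frac{5701784831}{23366446794} \approx -0.24402$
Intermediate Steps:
$\frac{\left(P + K\right)^{2}}{-414762} + \frac{37717}{-169011} = \frac{\left(32 - 125\right)^{2}}{-414762} + \frac{37717}{-169011} = \left(-93\right)^{2} \left(- \frac{1}{414762}\right) + 37717 \left(- \frac{1}{169011}\right) = 8649 \left(- \frac{1}{414762}\right) - \frac{37717}{169011} = - \frac{2883}{138254} - \frac{37717}{169011} = - \frac{5701784831}{23366446794}$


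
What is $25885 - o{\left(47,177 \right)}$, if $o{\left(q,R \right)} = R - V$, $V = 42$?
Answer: $25750$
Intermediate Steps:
$o{\left(q,R \right)} = -42 + R$ ($o{\left(q,R \right)} = R - 42 = -42 + R$)
$25885 - o{\left(47,177 \right)} = 25885 - \left(-42 + 177\right) = 25885 - 135 = 25750$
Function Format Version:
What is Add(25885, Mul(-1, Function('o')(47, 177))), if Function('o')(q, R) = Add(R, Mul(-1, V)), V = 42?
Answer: 25750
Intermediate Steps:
Function('o')(q, R) = Add(-42, R) (Function('o')(q, R) = Add(R, Mul(-1, 42)) = Add(R, -42) = Add(-42, R))
Add(25885, Mul(-1, Function('o')(47, 177))) = Add(25885, Mul(-1, Add(-42, 177))) = Add(25885, Mul(-1, 135)) = Add(25885, -135) = 25750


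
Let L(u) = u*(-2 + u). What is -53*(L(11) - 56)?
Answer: -2279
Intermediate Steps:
-53*(L(11) - 56) = -53*(11*(-2 + 11) - 56) = -53*(11*9 - 56) = -53*(99 - 56) = -53*43 = -2279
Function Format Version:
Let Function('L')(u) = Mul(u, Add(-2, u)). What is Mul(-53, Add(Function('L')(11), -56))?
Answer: -2279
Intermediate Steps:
Mul(-53, Add(Function('L')(11), -56)) = Mul(-53, Add(Mul(11, Add(-2, 11)), -56)) = Mul(-53, Add(Mul(11, 9), -56)) = Mul(-53, Add(99, -56)) = Mul(-53, 43) = -2279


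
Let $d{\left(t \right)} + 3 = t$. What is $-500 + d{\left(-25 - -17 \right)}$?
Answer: $-511$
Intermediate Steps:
$d{\left(t \right)} = -3 + t$
$-500 + d{\left(-25 - -17 \right)} = -500 - 11 = -511$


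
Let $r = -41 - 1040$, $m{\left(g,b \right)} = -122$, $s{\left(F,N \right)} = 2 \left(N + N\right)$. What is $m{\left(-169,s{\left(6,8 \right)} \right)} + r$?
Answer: $-1203$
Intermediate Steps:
$s{\left(F,N \right)} = 4 N$ ($s{\left(F,N \right)} = 2 \cdot 2 N = 4 N$)
$r = -1081$ ($r = -41 - 1040 = -1081$)
$m{\left(-169,s{\left(6,8 \right)} \right)} + r = -122 - 1081 = -1203$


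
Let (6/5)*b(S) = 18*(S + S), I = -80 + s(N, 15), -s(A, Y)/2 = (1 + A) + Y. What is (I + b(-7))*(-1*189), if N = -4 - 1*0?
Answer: 59346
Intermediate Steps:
N = -4 (N = -4 + 0 = -4)
s(A, Y) = -2 - 2*A - 2*Y (s(A, Y) = -2*((1 + A) + Y) = -2*(1 + A + Y) = -2 - 2*A - 2*Y)
I = -104 (I = -80 + (-2 - 2*(-4) - 2*15) = -80 + (-2 + 8 - 30) = -80 - 24 = -104)
b(S) = 30*S (b(S) = 5*(18*(S + S))/6 = 5*(18*(2*S))/6 = 5*(36*S)/6 = 30*S)
(I + b(-7))*(-1*189) = (-104 + 30*(-7))*(-1*189) = (-104 - 210)*(-189) = -314*(-189) = 59346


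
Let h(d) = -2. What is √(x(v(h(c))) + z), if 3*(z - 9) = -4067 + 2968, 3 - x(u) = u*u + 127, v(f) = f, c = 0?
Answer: 4*I*√273/3 ≈ 22.03*I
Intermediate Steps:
x(u) = -124 - u² (x(u) = 3 - (u*u + 127) = 3 - (u² + 127) = 3 - (127 + u²) = 3 + (-127 - u²) = -124 - u²)
z = -1072/3 (z = 9 + (-4067 + 2968)/3 = 9 + (⅓)*(-1099) = 9 - 1099/3 = -1072/3 ≈ -357.33)
√(x(v(h(c))) + z) = √((-124 - 1*(-2)²) - 1072/3) = √((-124 - 1*4) - 1072/3) = √((-124 - 4) - 1072/3) = √(-128 - 1072/3) = √(-1456/3) = 4*I*√273/3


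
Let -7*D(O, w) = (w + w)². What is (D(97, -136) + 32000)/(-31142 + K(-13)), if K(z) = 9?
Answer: -150016/217931 ≈ -0.68836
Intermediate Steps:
D(O, w) = -4*w²/7 (D(O, w) = -(w + w)²/7 = -4*w²/7)
(D(97, -136) + 32000)/(-31142 + K(-13)) = (-4/7*(-136)² + 32000)/(-31142 + 9) = (-4/7*18496 + 32000)/(-31133) = (-73984/7 + 32000)*(-1/31133) = (150016/7)*(-1/31133) = -150016/217931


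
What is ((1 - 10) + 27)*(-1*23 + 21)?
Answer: -36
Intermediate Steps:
((1 - 10) + 27)*(-1*23 + 21) = (-9 + 27)*(-23 + 21) = 18*(-2) = -36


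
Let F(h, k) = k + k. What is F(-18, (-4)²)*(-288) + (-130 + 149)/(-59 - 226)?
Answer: -138241/15 ≈ -9216.1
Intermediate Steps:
F(h, k) = 2*k
F(-18, (-4)²)*(-288) + (-130 + 149)/(-59 - 226) = (2*(-4)²)*(-288) + (-130 + 149)/(-59 - 226) = (2*16)*(-288) + 19/(-285) = 32*(-288) + 19*(-1/285) = -9216 - 1/15 = -138241/15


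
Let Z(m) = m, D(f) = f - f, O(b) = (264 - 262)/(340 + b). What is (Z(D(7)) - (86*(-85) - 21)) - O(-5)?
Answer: 2455883/335 ≈ 7331.0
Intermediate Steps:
O(b) = 2/(340 + b)
D(f) = 0
(Z(D(7)) - (86*(-85) - 21)) - O(-5) = (0 - (86*(-85) - 21)) - 2/(340 - 5) = (0 - (-7310 - 21)) - 2/335 = (0 - 1*(-7331)) - 2/335 = (0 + 7331) - 1*2/335 = 7331 - 2/335 = 2455883/335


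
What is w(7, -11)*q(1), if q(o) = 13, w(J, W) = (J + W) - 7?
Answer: -143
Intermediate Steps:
w(J, W) = -7 + J + W
w(7, -11)*q(1) = (-7 + 7 - 11)*13 = -11*13 = -143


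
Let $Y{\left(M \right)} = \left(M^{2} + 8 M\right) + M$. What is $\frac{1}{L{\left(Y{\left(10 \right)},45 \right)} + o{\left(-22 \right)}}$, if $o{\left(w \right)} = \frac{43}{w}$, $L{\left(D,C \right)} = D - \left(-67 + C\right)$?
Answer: $\frac{22}{4621} \approx 0.0047609$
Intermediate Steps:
$Y{\left(M \right)} = M^{2} + 9 M$
$L{\left(D,C \right)} = 67 + D - C$
$\frac{1}{L{\left(Y{\left(10 \right)},45 \right)} + o{\left(-22 \right)}} = \frac{1}{\left(67 + 10 \left(9 + 10\right) - 45\right) + \frac{43}{-22}} = \frac{1}{\left(67 + 10 \cdot 19 - 45\right) + 43 \left(- \frac{1}{22}\right)} = \frac{1}{\left(67 + 190 - 45\right) - \frac{43}{22}} = \frac{1}{212 - \frac{43}{22}} = \frac{1}{\frac{4621}{22}} = \frac{22}{4621}$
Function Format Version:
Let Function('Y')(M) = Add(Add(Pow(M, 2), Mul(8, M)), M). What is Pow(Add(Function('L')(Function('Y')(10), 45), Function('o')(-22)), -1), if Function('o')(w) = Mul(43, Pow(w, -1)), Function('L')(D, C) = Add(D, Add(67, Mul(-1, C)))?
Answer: Rational(22, 4621) ≈ 0.0047609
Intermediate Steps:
Function('Y')(M) = Add(Pow(M, 2), Mul(9, M))
Function('L')(D, C) = Add(67, D, Mul(-1, C))
Pow(Add(Function('L')(Function('Y')(10), 45), Function('o')(-22)), -1) = Pow(Add(Add(67, Mul(10, Add(9, 10)), Mul(-1, 45)), Mul(43, Pow(-22, -1))), -1) = Pow(Add(Add(67, Mul(10, 19), -45), Mul(43, Rational(-1, 22))), -1) = Pow(Add(Add(67, 190, -45), Rational(-43, 22)), -1) = Pow(Add(212, Rational(-43, 22)), -1) = Pow(Rational(4621, 22), -1) = Rational(22, 4621)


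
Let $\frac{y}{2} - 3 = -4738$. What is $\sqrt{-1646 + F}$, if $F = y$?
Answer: $2 i \sqrt{2779} \approx 105.43 i$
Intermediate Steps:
$y = -9470$ ($y = 6 + 2 \left(-4738\right) = 6 - 9476 = -9470$)
$F = -9470$
$\sqrt{-1646 + F} = \sqrt{-1646 - 9470} = \sqrt{-11116} = 2 i \sqrt{2779}$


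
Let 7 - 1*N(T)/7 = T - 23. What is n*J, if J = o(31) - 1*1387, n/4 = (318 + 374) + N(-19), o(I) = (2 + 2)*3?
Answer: -5692500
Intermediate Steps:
o(I) = 12 (o(I) = 4*3 = 12)
N(T) = 210 - 7*T (N(T) = 49 - 7*(T - 23) = 49 - 7*(-23 + T) = 49 + (161 - 7*T) = 210 - 7*T)
n = 4140 (n = 4*((318 + 374) + (210 - 7*(-19))) = 4*(692 + (210 + 133)) = 4*(692 + 343) = 4*1035 = 4140)
J = -1375 (J = 12 - 1*1387 = 12 - 1387 = -1375)
n*J = 4140*(-1375) = -5692500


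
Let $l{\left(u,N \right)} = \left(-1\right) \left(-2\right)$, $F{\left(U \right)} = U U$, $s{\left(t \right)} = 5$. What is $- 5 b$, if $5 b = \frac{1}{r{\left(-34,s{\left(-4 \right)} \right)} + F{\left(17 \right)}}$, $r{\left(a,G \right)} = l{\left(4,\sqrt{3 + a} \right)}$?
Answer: $- \frac{1}{291} \approx -0.0034364$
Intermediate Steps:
$F{\left(U \right)} = U^{2}$
$l{\left(u,N \right)} = 2$
$r{\left(a,G \right)} = 2$
$b = \frac{1}{1455}$ ($b = \frac{1}{5 \left(2 + 17^{2}\right)} = \frac{1}{5 \left(2 + 289\right)} = \frac{1}{5 \cdot 291} = \frac{1}{5} \cdot \frac{1}{291} = \frac{1}{1455} \approx 0.00068729$)
$- 5 b = \left(-5\right) \frac{1}{1455} = - \frac{1}{291}$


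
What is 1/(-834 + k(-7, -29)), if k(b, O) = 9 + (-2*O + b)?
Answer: -1/774 ≈ -0.0012920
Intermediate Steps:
k(b, O) = 9 + b - 2*O (k(b, O) = 9 + (b - 2*O) = 9 + b - 2*O)
1/(-834 + k(-7, -29)) = 1/(-834 + (9 - 7 - 2*(-29))) = 1/(-834 + (9 - 7 + 58)) = 1/(-834 + 60) = 1/(-774) = -1/774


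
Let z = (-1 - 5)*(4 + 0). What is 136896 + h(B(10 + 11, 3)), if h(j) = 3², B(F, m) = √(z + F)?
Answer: 136905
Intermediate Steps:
z = -24 (z = -6*4 = -24)
B(F, m) = √(-24 + F)
h(j) = 9
136896 + h(B(10 + 11, 3)) = 136896 + 9 = 136905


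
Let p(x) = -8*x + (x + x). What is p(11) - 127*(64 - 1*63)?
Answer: -193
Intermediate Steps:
p(x) = -6*x (p(x) = -8*x + 2*x = -6*x)
p(11) - 127*(64 - 1*63) = -6*11 - 127*(64 - 1*63) = -66 - 127*(64 - 63) = -66 - 127*1 = -66 - 127 = -193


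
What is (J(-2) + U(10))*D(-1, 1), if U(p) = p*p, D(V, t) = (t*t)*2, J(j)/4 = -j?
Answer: 216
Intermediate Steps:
J(j) = -4*j (J(j) = 4*(-j) = -4*j)
D(V, t) = 2*t**2 (D(V, t) = t**2*2 = 2*t**2)
U(p) = p**2
(J(-2) + U(10))*D(-1, 1) = (-4*(-2) + 10**2)*(2*1**2) = (8 + 100)*(2*1) = 108*2 = 216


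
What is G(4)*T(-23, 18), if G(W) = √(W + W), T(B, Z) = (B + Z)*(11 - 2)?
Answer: -90*√2 ≈ -127.28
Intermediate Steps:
T(B, Z) = 9*B + 9*Z (T(B, Z) = (B + Z)*9 = 9*B + 9*Z)
G(W) = √2*√W (G(W) = √(2*W) = √2*√W)
G(4)*T(-23, 18) = (√2*√4)*(9*(-23) + 9*18) = (√2*2)*(-207 + 162) = (2*√2)*(-45) = -90*√2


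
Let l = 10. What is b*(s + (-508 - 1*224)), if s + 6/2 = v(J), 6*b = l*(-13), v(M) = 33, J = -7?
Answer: 15210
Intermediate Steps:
b = -65/3 (b = (10*(-13))/6 = (⅙)*(-130) = -65/3 ≈ -21.667)
s = 30 (s = -3 + 33 = 30)
b*(s + (-508 - 1*224)) = -65*(30 + (-508 - 1*224))/3 = -65*(30 + (-508 - 224))/3 = -65*(30 - 732)/3 = -65/3*(-702) = 15210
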